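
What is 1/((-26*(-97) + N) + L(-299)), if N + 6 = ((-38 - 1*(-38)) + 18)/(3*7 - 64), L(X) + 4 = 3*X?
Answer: 43/69427 ≈ 0.00061936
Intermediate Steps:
L(X) = -4 + 3*X
N = -276/43 (N = -6 + ((-38 - 1*(-38)) + 18)/(3*7 - 64) = -6 + ((-38 + 38) + 18)/(21 - 64) = -6 + (0 + 18)/(-43) = -6 + 18*(-1/43) = -6 - 18/43 = -276/43 ≈ -6.4186)
1/((-26*(-97) + N) + L(-299)) = 1/((-26*(-97) - 276/43) + (-4 + 3*(-299))) = 1/((2522 - 276/43) + (-4 - 897)) = 1/(108170/43 - 901) = 1/(69427/43) = 43/69427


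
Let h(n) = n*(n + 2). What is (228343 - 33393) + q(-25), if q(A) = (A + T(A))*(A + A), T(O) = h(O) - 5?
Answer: 167700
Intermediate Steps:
h(n) = n*(2 + n)
T(O) = -5 + O*(2 + O) (T(O) = O*(2 + O) - 5 = -5 + O*(2 + O))
q(A) = 2*A*(-5 + A + A*(2 + A)) (q(A) = (A + (-5 + A*(2 + A)))*(A + A) = (-5 + A + A*(2 + A))*(2*A) = 2*A*(-5 + A + A*(2 + A)))
(228343 - 33393) + q(-25) = (228343 - 33393) + 2*(-25)*(-5 - 25 - 25*(2 - 25)) = 194950 + 2*(-25)*(-5 - 25 - 25*(-23)) = 194950 + 2*(-25)*(-5 - 25 + 575) = 194950 + 2*(-25)*545 = 194950 - 27250 = 167700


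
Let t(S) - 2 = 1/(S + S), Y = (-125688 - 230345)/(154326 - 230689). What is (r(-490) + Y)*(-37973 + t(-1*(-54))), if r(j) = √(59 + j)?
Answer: -1460043980611/8247204 - 4100867*I*√431/108 ≈ -1.7704e+5 - 7.883e+5*I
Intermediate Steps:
Y = 356033/76363 (Y = -356033/(-76363) = -356033*(-1/76363) = 356033/76363 ≈ 4.6624)
t(S) = 2 + 1/(2*S) (t(S) = 2 + 1/(S + S) = 2 + 1/(2*S))
(r(-490) + Y)*(-37973 + t(-1*(-54))) = (√(59 - 490) + 356033/76363)*(-37973 + (2 + 1/(2*((-1*(-54)))))) = (√(-431) + 356033/76363)*(-37973 + (2 + (½)/54)) = (I*√431 + 356033/76363)*(-37973 + (2 + (½)*(1/54))) = (356033/76363 + I*√431)*(-37973 + (2 + 1/108)) = (356033/76363 + I*√431)*(-37973 + 217/108) = (356033/76363 + I*√431)*(-4100867/108) = -1460043980611/8247204 - 4100867*I*√431/108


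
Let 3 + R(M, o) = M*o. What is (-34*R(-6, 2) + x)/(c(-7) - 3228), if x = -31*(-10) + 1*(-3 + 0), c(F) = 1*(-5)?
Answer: -817/3233 ≈ -0.25271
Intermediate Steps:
R(M, o) = -3 + M*o
c(F) = -5
x = 307 (x = 310 + 1*(-3) = 310 - 3 = 307)
(-34*R(-6, 2) + x)/(c(-7) - 3228) = (-34*(-3 - 6*2) + 307)/(-5 - 3228) = (-34*(-3 - 12) + 307)/(-3233) = (-34*(-15) + 307)*(-1/3233) = (510 + 307)*(-1/3233) = 817*(-1/3233) = -817/3233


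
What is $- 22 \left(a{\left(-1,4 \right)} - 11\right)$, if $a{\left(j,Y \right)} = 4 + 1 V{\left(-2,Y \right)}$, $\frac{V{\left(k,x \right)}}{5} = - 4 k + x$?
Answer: $-1166$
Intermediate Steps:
$V{\left(k,x \right)} = - 20 k + 5 x$ ($V{\left(k,x \right)} = 5 \left(- 4 k + x\right) = 5 \left(x - 4 k\right) = - 20 k + 5 x$)
$a{\left(j,Y \right)} = 44 + 5 Y$ ($a{\left(j,Y \right)} = 4 + 1 \left(\left(-20\right) \left(-2\right) + 5 Y\right) = 4 + 1 \left(40 + 5 Y\right) = 4 + \left(40 + 5 Y\right) = 44 + 5 Y$)
$- 22 \left(a{\left(-1,4 \right)} - 11\right) = - 22 \left(\left(44 + 5 \cdot 4\right) - 11\right) = - 22 \left(\left(44 + 20\right) - 11\right) = - 22 \left(64 - 11\right) = \left(-22\right) 53 = -1166$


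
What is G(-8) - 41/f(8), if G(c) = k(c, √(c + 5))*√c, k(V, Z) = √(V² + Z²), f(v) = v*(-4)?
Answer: 41/32 + 2*I*√122 ≈ 1.2813 + 22.091*I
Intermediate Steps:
f(v) = -4*v
G(c) = √c*√(5 + c + c²) (G(c) = √(c² + (√(c + 5))²)*√c = √(c² + (√(5 + c))²)*√c = √(c² + (5 + c))*√c = √(5 + c + c²)*√c = √c*√(5 + c + c²))
G(-8) - 41/f(8) = √(-8)*√(5 - 8 + (-8)²) - 41/((-4*8)) = (2*I*√2)*√(5 - 8 + 64) - 41/(-32) = (2*I*√2)*√61 - 41*(-1/32) = 2*I*√122 + 41/32 = 41/32 + 2*I*√122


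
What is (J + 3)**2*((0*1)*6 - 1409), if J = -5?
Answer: -5636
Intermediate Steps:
(J + 3)**2*((0*1)*6 - 1409) = (-5 + 3)**2*((0*1)*6 - 1409) = (-2)**2*(0*6 - 1409) = 4*(0 - 1409) = 4*(-1409) = -5636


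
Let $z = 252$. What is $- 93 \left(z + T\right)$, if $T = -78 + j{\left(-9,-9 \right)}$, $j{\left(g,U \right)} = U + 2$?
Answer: $-15531$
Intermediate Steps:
$j{\left(g,U \right)} = 2 + U$
$T = -85$ ($T = -78 + \left(2 - 9\right) = -78 - 7 = -85$)
$- 93 \left(z + T\right) = - 93 \left(252 - 85\right) = \left(-93\right) 167 = -15531$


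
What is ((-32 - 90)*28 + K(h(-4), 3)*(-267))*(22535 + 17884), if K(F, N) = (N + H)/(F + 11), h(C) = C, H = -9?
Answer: -901747890/7 ≈ -1.2882e+8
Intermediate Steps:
K(F, N) = (-9 + N)/(11 + F) (K(F, N) = (N - 9)/(F + 11) = (-9 + N)/(11 + F))
((-32 - 90)*28 + K(h(-4), 3)*(-267))*(22535 + 17884) = ((-32 - 90)*28 + ((-9 + 3)/(11 - 4))*(-267))*(22535 + 17884) = (-122*28 + (-6/7)*(-267))*40419 = (-3416 + ((⅐)*(-6))*(-267))*40419 = (-3416 - 6/7*(-267))*40419 = (-3416 + 1602/7)*40419 = -22310/7*40419 = -901747890/7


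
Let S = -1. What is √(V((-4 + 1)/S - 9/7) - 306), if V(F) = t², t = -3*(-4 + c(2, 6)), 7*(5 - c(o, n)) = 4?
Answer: 3*I*√1657/7 ≈ 17.446*I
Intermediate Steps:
c(o, n) = 31/7 (c(o, n) = 5 - ⅐*4 = 5 - 4/7 = 31/7)
t = -9/7 (t = -3*(-4 + 31/7) = -3*3/7 = -9/7 ≈ -1.2857)
V(F) = 81/49 (V(F) = (-9/7)² = 81/49)
√(V((-4 + 1)/S - 9/7) - 306) = √(81/49 - 306) = √(-14913/49) = 3*I*√1657/7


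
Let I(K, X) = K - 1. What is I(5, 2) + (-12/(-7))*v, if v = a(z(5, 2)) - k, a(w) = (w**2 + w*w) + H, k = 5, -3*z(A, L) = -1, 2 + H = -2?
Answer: -232/21 ≈ -11.048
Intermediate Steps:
H = -4 (H = -2 - 2 = -4)
z(A, L) = 1/3 (z(A, L) = -1/3*(-1) = 1/3)
a(w) = -4 + 2*w**2 (a(w) = (w**2 + w*w) - 4 = (w**2 + w**2) - 4 = 2*w**2 - 4 = -4 + 2*w**2)
I(K, X) = -1 + K
v = -79/9 (v = (-4 + 2*(1/3)**2) - 1*5 = (-4 + 2*(1/9)) - 5 = (-4 + 2/9) - 5 = -34/9 - 5 = -79/9 ≈ -8.7778)
I(5, 2) + (-12/(-7))*v = (-1 + 5) - 12/(-7)*(-79/9) = 4 - 12*(-1/7)*(-79/9) = 4 + (12/7)*(-79/9) = 4 - 316/21 = -232/21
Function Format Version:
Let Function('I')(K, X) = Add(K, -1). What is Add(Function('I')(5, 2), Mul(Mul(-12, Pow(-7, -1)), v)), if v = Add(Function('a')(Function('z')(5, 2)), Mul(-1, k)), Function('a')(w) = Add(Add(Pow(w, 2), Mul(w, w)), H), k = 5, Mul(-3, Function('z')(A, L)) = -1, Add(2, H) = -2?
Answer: Rational(-232, 21) ≈ -11.048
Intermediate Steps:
H = -4 (H = Add(-2, -2) = -4)
Function('z')(A, L) = Rational(1, 3) (Function('z')(A, L) = Mul(Rational(-1, 3), -1) = Rational(1, 3))
Function('a')(w) = Add(-4, Mul(2, Pow(w, 2))) (Function('a')(w) = Add(Add(Pow(w, 2), Mul(w, w)), -4) = Add(Add(Pow(w, 2), Pow(w, 2)), -4) = Add(Mul(2, Pow(w, 2)), -4) = Add(-4, Mul(2, Pow(w, 2))))
Function('I')(K, X) = Add(-1, K)
v = Rational(-79, 9) (v = Add(Add(-4, Mul(2, Pow(Rational(1, 3), 2))), Mul(-1, 5)) = Add(Add(-4, Mul(2, Rational(1, 9))), -5) = Add(Add(-4, Rational(2, 9)), -5) = Add(Rational(-34, 9), -5) = Rational(-79, 9) ≈ -8.7778)
Add(Function('I')(5, 2), Mul(Mul(-12, Pow(-7, -1)), v)) = Add(Add(-1, 5), Mul(Mul(-12, Pow(-7, -1)), Rational(-79, 9))) = Add(4, Mul(Mul(-12, Rational(-1, 7)), Rational(-79, 9))) = Add(4, Mul(Rational(12, 7), Rational(-79, 9))) = Add(4, Rational(-316, 21)) = Rational(-232, 21)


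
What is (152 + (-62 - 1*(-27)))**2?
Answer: 13689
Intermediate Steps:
(152 + (-62 - 1*(-27)))**2 = (152 + (-62 + 27))**2 = (152 - 35)**2 = 117**2 = 13689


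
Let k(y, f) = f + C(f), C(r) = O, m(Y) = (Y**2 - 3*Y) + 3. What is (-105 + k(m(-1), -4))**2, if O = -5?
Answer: 12996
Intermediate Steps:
m(Y) = 3 + Y**2 - 3*Y
C(r) = -5
k(y, f) = -5 + f (k(y, f) = f - 5 = -5 + f)
(-105 + k(m(-1), -4))**2 = (-105 + (-5 - 4))**2 = (-105 - 9)**2 = (-114)**2 = 12996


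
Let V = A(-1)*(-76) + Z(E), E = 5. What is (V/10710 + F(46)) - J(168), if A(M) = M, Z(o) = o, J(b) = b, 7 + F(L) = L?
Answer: -153501/1190 ≈ -128.99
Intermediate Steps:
F(L) = -7 + L
V = 81 (V = -1*(-76) + 5 = 76 + 5 = 81)
(V/10710 + F(46)) - J(168) = (81/10710 + (-7 + 46)) - 1*168 = (81*(1/10710) + 39) - 168 = (9/1190 + 39) - 168 = 46419/1190 - 168 = -153501/1190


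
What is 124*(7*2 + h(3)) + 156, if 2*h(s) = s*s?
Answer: 2450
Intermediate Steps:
h(s) = s²/2 (h(s) = (s*s)/2 = s²/2)
124*(7*2 + h(3)) + 156 = 124*(7*2 + (½)*3²) + 156 = 124*(14 + (½)*9) + 156 = 124*(14 + 9/2) + 156 = 124*(37/2) + 156 = 2294 + 156 = 2450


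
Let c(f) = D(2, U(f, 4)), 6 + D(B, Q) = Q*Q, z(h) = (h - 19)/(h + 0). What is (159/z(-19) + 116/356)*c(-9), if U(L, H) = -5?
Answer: 269971/178 ≈ 1516.7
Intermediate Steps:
z(h) = (-19 + h)/h
D(B, Q) = -6 + Q**2 (D(B, Q) = -6 + Q*Q = -6 + Q**2)
c(f) = 19 (c(f) = -6 + (-5)**2 = -6 + 25 = 19)
(159/z(-19) + 116/356)*c(-9) = (159/(((-19 - 19)/(-19))) + 116/356)*19 = (159/((-1/19*(-38))) + 116*(1/356))*19 = (159/2 + 29/89)*19 = (14209/178)*19 = 269971/178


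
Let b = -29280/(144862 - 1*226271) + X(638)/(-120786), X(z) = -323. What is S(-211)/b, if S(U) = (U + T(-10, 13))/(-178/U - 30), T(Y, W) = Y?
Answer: 229262884690047/10959508659212 ≈ 20.919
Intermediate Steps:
S(U) = (-10 + U)/(-30 - 178/U) (S(U) = (U - 10)/(-178/U - 30) = (-10 + U)/(-30 - 178/U))
b = 3562909187/9833067474 (b = -29280/(144862 - 1*226271) - 323/(-120786) = -29280/(144862 - 226271) - 323*(-1/120786) = -29280/(-81409) + 323/120786 = -29280*(-1/81409) + 323/120786 = 29280/81409 + 323/120786 = 3562909187/9833067474 ≈ 0.36234)
S(-211)/b = ((½)*(-211)*(10 - 1*(-211))/(89 + 15*(-211)))/(3562909187/9833067474) = ((½)*(-211)*(10 + 211)/(89 - 3165))*(9833067474/3562909187) = ((½)*(-211)*221/(-3076))*(9833067474/3562909187) = ((½)*(-211)*(-1/3076)*221)*(9833067474/3562909187) = (46631/6152)*(9833067474/3562909187) = 229262884690047/10959508659212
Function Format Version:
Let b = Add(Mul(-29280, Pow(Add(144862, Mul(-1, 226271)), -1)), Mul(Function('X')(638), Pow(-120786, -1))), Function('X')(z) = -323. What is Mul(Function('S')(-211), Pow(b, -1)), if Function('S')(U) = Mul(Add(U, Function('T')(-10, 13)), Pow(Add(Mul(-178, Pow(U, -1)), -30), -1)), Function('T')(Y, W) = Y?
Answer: Rational(229262884690047, 10959508659212) ≈ 20.919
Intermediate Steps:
Function('S')(U) = Mul(Pow(Add(-30, Mul(-178, Pow(U, -1))), -1), Add(-10, U)) (Function('S')(U) = Mul(Add(U, -10), Pow(Add(Mul(-178, Pow(U, -1)), -30), -1)) = Mul(Add(-10, U), Pow(Add(-30, Mul(-178, Pow(U, -1))), -1)) = Mul(Pow(Add(-30, Mul(-178, Pow(U, -1))), -1), Add(-10, U)))
b = Rational(3562909187, 9833067474) (b = Add(Mul(-29280, Pow(Add(144862, Mul(-1, 226271)), -1)), Mul(-323, Pow(-120786, -1))) = Add(Mul(-29280, Pow(Add(144862, -226271), -1)), Mul(-323, Rational(-1, 120786))) = Add(Mul(-29280, Pow(-81409, -1)), Rational(323, 120786)) = Add(Mul(-29280, Rational(-1, 81409)), Rational(323, 120786)) = Add(Rational(29280, 81409), Rational(323, 120786)) = Rational(3562909187, 9833067474) ≈ 0.36234)
Mul(Function('S')(-211), Pow(b, -1)) = Mul(Mul(Rational(1, 2), -211, Pow(Add(89, Mul(15, -211)), -1), Add(10, Mul(-1, -211))), Pow(Rational(3562909187, 9833067474), -1)) = Mul(Mul(Rational(1, 2), -211, Pow(Add(89, -3165), -1), Add(10, 211)), Rational(9833067474, 3562909187)) = Mul(Mul(Rational(1, 2), -211, Pow(-3076, -1), 221), Rational(9833067474, 3562909187)) = Mul(Mul(Rational(1, 2), -211, Rational(-1, 3076), 221), Rational(9833067474, 3562909187)) = Mul(Rational(46631, 6152), Rational(9833067474, 3562909187)) = Rational(229262884690047, 10959508659212)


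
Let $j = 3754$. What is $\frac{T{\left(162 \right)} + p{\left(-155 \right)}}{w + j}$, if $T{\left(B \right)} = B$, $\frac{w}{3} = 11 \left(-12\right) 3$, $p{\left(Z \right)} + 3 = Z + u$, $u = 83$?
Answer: $\frac{87}{2566} \approx 0.033905$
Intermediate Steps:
$p{\left(Z \right)} = 80 + Z$ ($p{\left(Z \right)} = -3 + \left(Z + 83\right) = -3 + \left(83 + Z\right) = 80 + Z$)
$w = -1188$ ($w = 3 \cdot 11 \left(-12\right) 3 = 3 \left(\left(-132\right) 3\right) = 3 \left(-396\right) = -1188$)
$\frac{T{\left(162 \right)} + p{\left(-155 \right)}}{w + j} = \frac{162 + \left(80 - 155\right)}{-1188 + 3754} = \frac{162 - 75}{2566} = 87 \cdot \frac{1}{2566} = \frac{87}{2566}$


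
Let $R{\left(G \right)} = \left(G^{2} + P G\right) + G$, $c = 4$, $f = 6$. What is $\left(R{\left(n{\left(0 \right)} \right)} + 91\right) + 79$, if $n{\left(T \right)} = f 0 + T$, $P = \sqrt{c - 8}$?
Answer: $170$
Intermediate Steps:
$P = 2 i$ ($P = \sqrt{4 - 8} = \sqrt{-4} = 2 i \approx 2.0 i$)
$n{\left(T \right)} = T$ ($n{\left(T \right)} = 6 \cdot 0 + T = 0 + T = T$)
$R{\left(G \right)} = G + G^{2} + 2 i G$ ($R{\left(G \right)} = \left(G^{2} + 2 i G\right) + G = G + G^{2} + 2 i G$)
$\left(R{\left(n{\left(0 \right)} \right)} + 91\right) + 79 = \left(0 \left(1 + 0 + 2 i\right) + 91\right) + 79 = \left(0 \left(1 + 2 i\right) + 91\right) + 79 = \left(0 + 91\right) + 79 = 91 + 79 = 170$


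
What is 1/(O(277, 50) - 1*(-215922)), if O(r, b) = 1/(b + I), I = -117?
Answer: 67/14466773 ≈ 4.6313e-6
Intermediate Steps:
O(r, b) = 1/(-117 + b) (O(r, b) = 1/(b - 117) = 1/(-117 + b))
1/(O(277, 50) - 1*(-215922)) = 1/(1/(-117 + 50) - 1*(-215922)) = 1/(1/(-67) + 215922) = 1/(-1/67 + 215922) = 1/(14466773/67) = 67/14466773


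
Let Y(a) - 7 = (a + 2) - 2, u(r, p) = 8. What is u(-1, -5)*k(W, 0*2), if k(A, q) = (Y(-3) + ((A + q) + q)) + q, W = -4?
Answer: 0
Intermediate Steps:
Y(a) = 7 + a (Y(a) = 7 + ((a + 2) - 2) = 7 + ((2 + a) - 2) = 7 + a)
k(A, q) = 4 + A + 3*q (k(A, q) = ((7 - 3) + ((A + q) + q)) + q = (4 + (A + 2*q)) + q = (4 + A + 2*q) + q = 4 + A + 3*q)
u(-1, -5)*k(W, 0*2) = 8*(4 - 4 + 3*(0*2)) = 8*(4 - 4 + 3*0) = 8*(4 - 4 + 0) = 8*0 = 0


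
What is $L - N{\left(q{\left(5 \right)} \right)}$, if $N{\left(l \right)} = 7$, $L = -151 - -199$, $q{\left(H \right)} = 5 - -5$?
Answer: $41$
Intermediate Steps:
$q{\left(H \right)} = 10$ ($q{\left(H \right)} = 5 + 5 = 10$)
$L = 48$ ($L = -151 + 199 = 48$)
$L - N{\left(q{\left(5 \right)} \right)} = 48 - 7 = 41$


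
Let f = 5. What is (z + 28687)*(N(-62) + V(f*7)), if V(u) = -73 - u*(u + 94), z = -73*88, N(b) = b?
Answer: -103522950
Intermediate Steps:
z = -6424
V(u) = -73 - u*(94 + u)
(z + 28687)*(N(-62) + V(f*7)) = (-6424 + 28687)*(-62 + (-73 - (5*7)² - 470*7)) = 22263*(-62 + (-73 - 1*35² - 94*35)) = 22263*(-62 + (-73 - 1*1225 - 3290)) = 22263*(-62 + (-73 - 1225 - 3290)) = 22263*(-62 - 4588) = 22263*(-4650) = -103522950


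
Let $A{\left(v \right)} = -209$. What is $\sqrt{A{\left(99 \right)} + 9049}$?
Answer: $2 \sqrt{2210} \approx 94.021$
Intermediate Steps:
$\sqrt{A{\left(99 \right)} + 9049} = \sqrt{-209 + 9049} = \sqrt{8840} = 2 \sqrt{2210}$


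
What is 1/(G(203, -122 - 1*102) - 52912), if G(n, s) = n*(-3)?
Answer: -1/53521 ≈ -1.8684e-5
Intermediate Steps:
G(n, s) = -3*n
1/(G(203, -122 - 1*102) - 52912) = 1/(-3*203 - 52912) = 1/(-609 - 52912) = 1/(-53521) = -1/53521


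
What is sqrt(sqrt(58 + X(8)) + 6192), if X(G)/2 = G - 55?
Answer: sqrt(6192 + 6*I) ≈ 78.689 + 0.0381*I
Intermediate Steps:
X(G) = -110 + 2*G (X(G) = 2*(G - 55) = 2*(-55 + G) = -110 + 2*G)
sqrt(sqrt(58 + X(8)) + 6192) = sqrt(sqrt(58 + (-110 + 2*8)) + 6192) = sqrt(sqrt(58 + (-110 + 16)) + 6192) = sqrt(sqrt(58 - 94) + 6192) = sqrt(sqrt(-36) + 6192) = sqrt(6*I + 6192) = sqrt(6192 + 6*I)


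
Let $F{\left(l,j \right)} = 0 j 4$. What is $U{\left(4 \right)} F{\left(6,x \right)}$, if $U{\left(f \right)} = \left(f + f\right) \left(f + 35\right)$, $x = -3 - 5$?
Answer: $0$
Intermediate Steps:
$x = -8$ ($x = -3 - 5 = -8$)
$F{\left(l,j \right)} = 0$ ($F{\left(l,j \right)} = 0 \cdot 4 = 0$)
$U{\left(f \right)} = 2 f \left(35 + f\right)$
$U{\left(4 \right)} F{\left(6,x \right)} = 2 \cdot 4 \left(35 + 4\right) 0 = 2 \cdot 4 \cdot 39 \cdot 0 = 312 \cdot 0 = 0$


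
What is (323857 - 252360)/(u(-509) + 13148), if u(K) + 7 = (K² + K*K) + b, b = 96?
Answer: 71497/531399 ≈ 0.13454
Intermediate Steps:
u(K) = 89 + 2*K² (u(K) = -7 + ((K² + K*K) + 96) = -7 + ((K² + K²) + 96) = -7 + (2*K² + 96) = -7 + (96 + 2*K²) = 89 + 2*K²)
(323857 - 252360)/(u(-509) + 13148) = (323857 - 252360)/((89 + 2*(-509)²) + 13148) = 71497/((89 + 2*259081) + 13148) = 71497/((89 + 518162) + 13148) = 71497/(518251 + 13148) = 71497/531399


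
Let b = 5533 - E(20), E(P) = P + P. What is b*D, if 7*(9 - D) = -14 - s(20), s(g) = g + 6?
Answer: 565779/7 ≈ 80826.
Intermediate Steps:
s(g) = 6 + g
E(P) = 2*P
b = 5493 (b = 5533 - 2*20 = 5533 - 1*40 = 5533 - 40 = 5493)
D = 103/7 (D = 9 - (-14 - (6 + 20))/7 = 9 - (-14 - 1*26)/7 = 9 - (-14 - 26)/7 = 9 - ⅐*(-40) = 9 + 40/7 = 103/7 ≈ 14.714)
b*D = 5493*(103/7) = 565779/7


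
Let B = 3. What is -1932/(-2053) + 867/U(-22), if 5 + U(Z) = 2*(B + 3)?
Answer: 1793475/14371 ≈ 124.80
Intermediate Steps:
U(Z) = 7 (U(Z) = -5 + 2*(3 + 3) = -5 + 2*6 = -5 + 12 = 7)
-1932/(-2053) + 867/U(-22) = -1932/(-2053) + 867/7 = -1932*(-1/2053) + 867*(⅐) = 1932/2053 + 867/7 = 1793475/14371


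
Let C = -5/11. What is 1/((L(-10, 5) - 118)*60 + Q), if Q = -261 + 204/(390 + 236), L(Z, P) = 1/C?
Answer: -313/2338947 ≈ -0.00013382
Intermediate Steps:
C = -5/11 (C = -5*1/11 = -5/11 ≈ -0.45455)
L(Z, P) = -11/5 (L(Z, P) = 1/(-5/11) = -11/5)
Q = -81591/313 (Q = -261 + 204/626 = -261 + (1/626)*204 = -261 + 102/313 = -81591/313 ≈ -260.67)
1/((L(-10, 5) - 118)*60 + Q) = 1/((-11/5 - 118)*60 - 81591/313) = 1/(-601/5*60 - 81591/313) = 1/(-7212 - 81591/313) = 1/(-2338947/313) = -313/2338947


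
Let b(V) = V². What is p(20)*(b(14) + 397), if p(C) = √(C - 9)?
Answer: 593*√11 ≈ 1966.8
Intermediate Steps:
p(C) = √(-9 + C)
p(20)*(b(14) + 397) = √(-9 + 20)*(14² + 397) = √11*(196 + 397) = √11*593 = 593*√11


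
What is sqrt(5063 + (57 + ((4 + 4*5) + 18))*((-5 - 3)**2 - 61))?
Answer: 4*sqrt(335) ≈ 73.212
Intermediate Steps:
sqrt(5063 + (57 + ((4 + 4*5) + 18))*((-5 - 3)**2 - 61)) = sqrt(5063 + (57 + ((4 + 20) + 18))*((-8)**2 - 61)) = sqrt(5063 + (57 + (24 + 18))*(64 - 61)) = sqrt(5063 + (57 + 42)*3) = sqrt(5063 + 99*3) = sqrt(5063 + 297) = sqrt(5360) = 4*sqrt(335)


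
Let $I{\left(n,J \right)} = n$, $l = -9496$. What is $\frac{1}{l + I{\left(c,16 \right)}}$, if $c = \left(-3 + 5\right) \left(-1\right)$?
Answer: $- \frac{1}{9498} \approx -0.00010529$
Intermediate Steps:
$c = -2$ ($c = 2 \left(-1\right) = -2$)
$\frac{1}{l + I{\left(c,16 \right)}} = \frac{1}{-9496 - 2} = \frac{1}{-9498} = - \frac{1}{9498}$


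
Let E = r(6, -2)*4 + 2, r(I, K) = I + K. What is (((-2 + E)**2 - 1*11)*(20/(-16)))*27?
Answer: -33075/4 ≈ -8268.8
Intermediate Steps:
E = 18 (E = (6 - 2)*4 + 2 = 4*4 + 2 = 16 + 2 = 18)
(((-2 + E)**2 - 1*11)*(20/(-16)))*27 = (((-2 + 18)**2 - 1*11)*(20/(-16)))*27 = ((16**2 - 11)*(20*(-1/16)))*27 = ((256 - 11)*(-5/4))*27 = (245*(-5/4))*27 = -1225/4*27 = -33075/4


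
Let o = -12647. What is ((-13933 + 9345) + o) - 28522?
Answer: -45757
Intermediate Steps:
((-13933 + 9345) + o) - 28522 = ((-13933 + 9345) - 12647) - 28522 = (-4588 - 12647) - 28522 = -17235 - 28522 = -45757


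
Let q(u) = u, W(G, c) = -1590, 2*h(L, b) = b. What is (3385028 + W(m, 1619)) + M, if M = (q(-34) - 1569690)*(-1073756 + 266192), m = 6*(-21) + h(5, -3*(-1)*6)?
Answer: 1267655975774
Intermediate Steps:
h(L, b) = b/2
m = -117 (m = 6*(-21) + (-3*(-1)*6)/2 = -126 + (3*6)/2 = -126 + (½)*18 = -126 + 9 = -117)
M = 1267652592336 (M = (-34 - 1569690)*(-1073756 + 266192) = -1569724*(-807564) = 1267652592336)
(3385028 + W(m, 1619)) + M = (3385028 - 1590) + 1267652592336 = 3383438 + 1267652592336 = 1267655975774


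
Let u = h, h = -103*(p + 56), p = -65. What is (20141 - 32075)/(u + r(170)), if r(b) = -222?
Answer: -3978/235 ≈ -16.928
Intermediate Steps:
h = 927 (h = -103*(-65 + 56) = -103*(-9) = 927)
u = 927
(20141 - 32075)/(u + r(170)) = (20141 - 32075)/(927 - 222) = -11934/705 = -11934*1/705 = -3978/235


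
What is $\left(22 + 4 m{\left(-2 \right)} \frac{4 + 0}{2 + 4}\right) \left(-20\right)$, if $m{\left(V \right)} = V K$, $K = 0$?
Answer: $-440$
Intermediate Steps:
$m{\left(V \right)} = 0$ ($m{\left(V \right)} = V 0 = 0$)
$\left(22 + 4 m{\left(-2 \right)} \frac{4 + 0}{2 + 4}\right) \left(-20\right) = \left(22 + 4 \cdot 0 \frac{4 + 0}{2 + 4}\right) \left(-20\right) = \left(22 + 0 \cdot \frac{4}{6}\right) \left(-20\right) = \left(22 + 0 \cdot 4 \cdot \frac{1}{6}\right) \left(-20\right) = \left(22 + 0 \cdot \frac{2}{3}\right) \left(-20\right) = \left(22 + 0\right) \left(-20\right) = 22 \left(-20\right) = -440$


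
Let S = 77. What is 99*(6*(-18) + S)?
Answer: -3069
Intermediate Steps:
99*(6*(-18) + S) = 99*(6*(-18) + 77) = 99*(-108 + 77) = 99*(-31) = -3069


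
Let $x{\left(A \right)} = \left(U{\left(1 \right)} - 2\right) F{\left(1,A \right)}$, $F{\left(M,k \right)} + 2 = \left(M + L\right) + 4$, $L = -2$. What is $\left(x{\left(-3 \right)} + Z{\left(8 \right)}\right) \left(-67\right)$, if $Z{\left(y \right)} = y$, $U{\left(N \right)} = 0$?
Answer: $-402$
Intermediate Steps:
$F{\left(M,k \right)} = M$ ($F{\left(M,k \right)} = -2 + \left(\left(M - 2\right) + 4\right) = -2 + \left(\left(-2 + M\right) + 4\right) = -2 + \left(2 + M\right) = M$)
$x{\left(A \right)} = -2$ ($x{\left(A \right)} = \left(0 - 2\right) 1 = \left(-2\right) 1 = -2$)
$\left(x{\left(-3 \right)} + Z{\left(8 \right)}\right) \left(-67\right) = \left(-2 + 8\right) \left(-67\right) = 6 \left(-67\right) = -402$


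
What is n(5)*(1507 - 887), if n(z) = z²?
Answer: 15500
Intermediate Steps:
n(5)*(1507 - 887) = 5²*(1507 - 887) = 25*620 = 15500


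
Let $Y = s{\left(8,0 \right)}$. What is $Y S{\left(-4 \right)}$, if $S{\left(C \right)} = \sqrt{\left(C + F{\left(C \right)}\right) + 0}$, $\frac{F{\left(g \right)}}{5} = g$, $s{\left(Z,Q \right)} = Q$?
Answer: $0$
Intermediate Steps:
$F{\left(g \right)} = 5 g$
$Y = 0$
$S{\left(C \right)} = \sqrt{6} \sqrt{C}$ ($S{\left(C \right)} = \sqrt{\left(C + 5 C\right) + 0} = \sqrt{6 C + 0} = \sqrt{6 C} = \sqrt{6} \sqrt{C}$)
$Y S{\left(-4 \right)} = 0 \sqrt{6} \sqrt{-4} = 0 \sqrt{6} \cdot 2 i = 0 \cdot 2 i \sqrt{6} = 0$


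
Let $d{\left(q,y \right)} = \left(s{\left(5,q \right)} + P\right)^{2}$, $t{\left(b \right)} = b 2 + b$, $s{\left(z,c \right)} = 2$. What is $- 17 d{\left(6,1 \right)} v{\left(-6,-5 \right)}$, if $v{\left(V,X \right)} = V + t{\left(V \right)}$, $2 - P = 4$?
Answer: $0$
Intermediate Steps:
$P = -2$ ($P = 2 - 4 = -2$)
$t{\left(b \right)} = 3 b$ ($t{\left(b \right)} = 2 b + b = 3 b$)
$v{\left(V,X \right)} = 4 V$ ($v{\left(V,X \right)} = V + 3 V = 4 V$)
$d{\left(q,y \right)} = 0$ ($d{\left(q,y \right)} = \left(2 - 2\right)^{2} = 0^{2} = 0$)
$- 17 d{\left(6,1 \right)} v{\left(-6,-5 \right)} = \left(-17\right) 0 \cdot 4 \left(-6\right) = 0 \left(-24\right) = 0$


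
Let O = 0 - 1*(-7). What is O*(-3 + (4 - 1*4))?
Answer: -21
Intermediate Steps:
O = 7 (O = 0 + 7 = 7)
O*(-3 + (4 - 1*4)) = 7*(-3 + (4 - 1*4)) = 7*(-3 + (4 - 4)) = 7*(-3 + 0) = 7*(-3) = -21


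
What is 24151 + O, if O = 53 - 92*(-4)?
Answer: 24572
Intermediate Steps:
O = 421 (O = 53 + 368 = 421)
24151 + O = 24151 + 421 = 24572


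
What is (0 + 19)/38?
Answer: ½ ≈ 0.50000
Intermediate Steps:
(0 + 19)/38 = (1/38)*19 = ½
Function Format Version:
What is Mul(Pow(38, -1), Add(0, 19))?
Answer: Rational(1, 2) ≈ 0.50000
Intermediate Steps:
Mul(Pow(38, -1), Add(0, 19)) = Mul(Rational(1, 38), 19) = Rational(1, 2)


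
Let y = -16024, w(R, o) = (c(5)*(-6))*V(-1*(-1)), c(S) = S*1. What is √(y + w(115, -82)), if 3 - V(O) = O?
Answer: 2*I*√4021 ≈ 126.82*I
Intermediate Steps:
V(O) = 3 - O
c(S) = S
w(R, o) = -60 (w(R, o) = (5*(-6))*(3 - (-1)*(-1)) = -30*(3 - 1*1) = -30*(3 - 1) = -30*2 = -60)
√(y + w(115, -82)) = √(-16024 - 60) = √(-16084) = 2*I*√4021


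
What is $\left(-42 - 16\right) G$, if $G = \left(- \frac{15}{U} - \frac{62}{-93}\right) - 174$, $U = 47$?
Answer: $\frac{1420130}{141} \approx 10072.0$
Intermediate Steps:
$G = - \frac{24485}{141}$ ($G = \left(- \frac{15}{47} - \frac{62}{-93}\right) - 174 = \left(\left(-15\right) \frac{1}{47} - - \frac{2}{3}\right) - 174 = \left(- \frac{15}{47} + \frac{2}{3}\right) - 174 = \frac{49}{141} - 174 = - \frac{24485}{141} \approx -173.65$)
$\left(-42 - 16\right) G = \left(-42 - 16\right) \left(- \frac{24485}{141}\right) = \left(-58\right) \left(- \frac{24485}{141}\right) = \frac{1420130}{141}$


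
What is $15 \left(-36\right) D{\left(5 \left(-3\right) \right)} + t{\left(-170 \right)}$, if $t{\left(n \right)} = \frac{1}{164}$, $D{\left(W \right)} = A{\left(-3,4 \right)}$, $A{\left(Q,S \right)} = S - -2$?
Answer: $- \frac{531359}{164} \approx -3240.0$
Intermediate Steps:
$A{\left(Q,S \right)} = 2 + S$ ($A{\left(Q,S \right)} = S + 2 = 2 + S$)
$D{\left(W \right)} = 6$ ($D{\left(W \right)} = 2 + 4 = 6$)
$t{\left(n \right)} = \frac{1}{164}$
$15 \left(-36\right) D{\left(5 \left(-3\right) \right)} + t{\left(-170 \right)} = 15 \left(-36\right) 6 + \frac{1}{164} = \left(-540\right) 6 + \frac{1}{164} = -3240 + \frac{1}{164} = - \frac{531359}{164}$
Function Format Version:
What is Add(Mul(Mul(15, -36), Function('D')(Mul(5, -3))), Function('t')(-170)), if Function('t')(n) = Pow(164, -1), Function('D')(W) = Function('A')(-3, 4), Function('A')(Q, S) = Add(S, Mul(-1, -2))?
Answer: Rational(-531359, 164) ≈ -3240.0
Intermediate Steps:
Function('A')(Q, S) = Add(2, S) (Function('A')(Q, S) = Add(S, 2) = Add(2, S))
Function('D')(W) = 6 (Function('D')(W) = Add(2, 4) = 6)
Function('t')(n) = Rational(1, 164)
Add(Mul(Mul(15, -36), Function('D')(Mul(5, -3))), Function('t')(-170)) = Add(Mul(Mul(15, -36), 6), Rational(1, 164)) = Add(Mul(-540, 6), Rational(1, 164)) = Add(-3240, Rational(1, 164)) = Rational(-531359, 164)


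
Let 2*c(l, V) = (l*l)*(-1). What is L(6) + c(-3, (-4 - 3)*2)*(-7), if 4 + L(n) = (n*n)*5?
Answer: 415/2 ≈ 207.50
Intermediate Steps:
c(l, V) = -l²/2 (c(l, V) = ((l*l)*(-1))/2 = (l²*(-1))/2 = (-l²)/2 = -l²/2)
L(n) = -4 + 5*n² (L(n) = -4 + (n*n)*5 = -4 + n²*5 = -4 + 5*n²)
L(6) + c(-3, (-4 - 3)*2)*(-7) = (-4 + 5*6²) - ½*(-3)²*(-7) = (-4 + 5*36) - ½*9*(-7) = (-4 + 180) - 9/2*(-7) = 176 + 63/2 = 415/2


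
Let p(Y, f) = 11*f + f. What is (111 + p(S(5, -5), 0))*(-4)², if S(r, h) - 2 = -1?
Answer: 1776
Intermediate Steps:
S(r, h) = 1 (S(r, h) = 2 - 1 = 1)
p(Y, f) = 12*f
(111 + p(S(5, -5), 0))*(-4)² = (111 + 12*0)*(-4)² = (111 + 0)*16 = 111*16 = 1776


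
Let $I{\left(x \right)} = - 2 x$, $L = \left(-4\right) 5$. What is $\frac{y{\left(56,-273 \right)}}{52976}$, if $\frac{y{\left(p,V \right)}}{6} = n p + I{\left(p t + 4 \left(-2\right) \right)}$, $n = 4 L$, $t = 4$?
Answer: $- \frac{1842}{3311} \approx -0.55633$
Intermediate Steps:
$L = -20$
$n = -80$ ($n = 4 \left(-20\right) = -80$)
$y{\left(p,V \right)} = 96 - 528 p$ ($y{\left(p,V \right)} = 6 \left(- 80 p - 2 \left(p 4 + 4 \left(-2\right)\right)\right) = 6 \left(- 80 p - 2 \left(4 p - 8\right)\right) = 6 \left(- 80 p - 2 \left(-8 + 4 p\right)\right) = 6 \left(- 80 p - \left(-16 + 8 p\right)\right) = 6 \left(16 - 88 p\right) = 96 - 528 p$)
$\frac{y{\left(56,-273 \right)}}{52976} = \frac{96 - 29568}{52976} = \left(96 - 29568\right) \frac{1}{52976} = \left(-29472\right) \frac{1}{52976} = - \frac{1842}{3311}$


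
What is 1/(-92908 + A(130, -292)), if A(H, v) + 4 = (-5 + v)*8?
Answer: -1/95288 ≈ -1.0495e-5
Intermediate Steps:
A(H, v) = -44 + 8*v (A(H, v) = -4 + (-5 + v)*8 = -4 + (-40 + 8*v) = -44 + 8*v)
1/(-92908 + A(130, -292)) = 1/(-92908 + (-44 + 8*(-292))) = 1/(-92908 + (-44 - 2336)) = 1/(-92908 - 2380) = 1/(-95288) = -1/95288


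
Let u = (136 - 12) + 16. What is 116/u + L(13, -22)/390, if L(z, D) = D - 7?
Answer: 2059/2730 ≈ 0.75421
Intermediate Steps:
L(z, D) = -7 + D
u = 140 (u = 124 + 16 = 140)
116/u + L(13, -22)/390 = 116/140 + (-7 - 22)/390 = 116*(1/140) - 29*1/390 = 29/35 - 29/390 = 2059/2730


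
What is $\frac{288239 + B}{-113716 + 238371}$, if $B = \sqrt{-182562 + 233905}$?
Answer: $\frac{288239}{124655} + \frac{\sqrt{51343}}{124655} \approx 2.3141$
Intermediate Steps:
$B = \sqrt{51343} \approx 226.59$
$\frac{288239 + B}{-113716 + 238371} = \frac{288239 + \sqrt{51343}}{-113716 + 238371} = \frac{288239 + \sqrt{51343}}{124655} = \left(288239 + \sqrt{51343}\right) \frac{1}{124655} = \frac{288239}{124655} + \frac{\sqrt{51343}}{124655}$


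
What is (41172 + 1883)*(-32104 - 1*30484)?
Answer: -2694726340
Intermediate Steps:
(41172 + 1883)*(-32104 - 1*30484) = 43055*(-32104 - 30484) = 43055*(-62588) = -2694726340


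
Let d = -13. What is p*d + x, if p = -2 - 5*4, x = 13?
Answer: 299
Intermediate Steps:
p = -22 (p = -2 - 20 = -22)
p*d + x = -22*(-13) + 13 = 286 + 13 = 299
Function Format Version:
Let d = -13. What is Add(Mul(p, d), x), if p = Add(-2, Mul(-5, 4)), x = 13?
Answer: 299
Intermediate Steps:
p = -22 (p = Add(-2, -20) = -22)
Add(Mul(p, d), x) = Add(Mul(-22, -13), 13) = Add(286, 13) = 299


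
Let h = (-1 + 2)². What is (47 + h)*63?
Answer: 3024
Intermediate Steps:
h = 1 (h = 1² = 1)
(47 + h)*63 = (47 + 1)*63 = 48*63 = 3024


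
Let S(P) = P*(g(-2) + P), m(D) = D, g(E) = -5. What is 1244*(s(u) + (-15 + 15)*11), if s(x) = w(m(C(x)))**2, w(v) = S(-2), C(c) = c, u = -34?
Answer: 243824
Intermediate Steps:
S(P) = P*(-5 + P)
w(v) = 14 (w(v) = -2*(-5 - 2) = -2*(-7) = 14)
s(x) = 196 (s(x) = 14**2 = 196)
1244*(s(u) + (-15 + 15)*11) = 1244*(196 + (-15 + 15)*11) = 1244*(196 + 0*11) = 1244*(196 + 0) = 1244*196 = 243824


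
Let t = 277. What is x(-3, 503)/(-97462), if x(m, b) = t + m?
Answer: -137/48731 ≈ -0.0028114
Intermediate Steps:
x(m, b) = 277 + m
x(-3, 503)/(-97462) = (277 - 3)/(-97462) = 274*(-1/97462) = -137/48731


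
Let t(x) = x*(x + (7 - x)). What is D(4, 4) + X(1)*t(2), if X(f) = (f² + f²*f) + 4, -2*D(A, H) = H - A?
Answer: 84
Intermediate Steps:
t(x) = 7*x (t(x) = x*7 = 7*x)
D(A, H) = A/2 - H/2 (D(A, H) = -(H - A)/2 = A/2 - H/2)
X(f) = 4 + f² + f³ (X(f) = (f² + f³) + 4 = 4 + f² + f³)
D(4, 4) + X(1)*t(2) = ((½)*4 - ½*4) + (4 + 1² + 1³)*(7*2) = (2 - 2) + (4 + 1 + 1)*14 = 0 + 6*14 = 0 + 84 = 84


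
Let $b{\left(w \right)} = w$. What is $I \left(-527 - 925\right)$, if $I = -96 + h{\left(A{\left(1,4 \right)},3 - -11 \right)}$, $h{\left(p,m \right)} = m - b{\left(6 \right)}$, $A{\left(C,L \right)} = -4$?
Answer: $127776$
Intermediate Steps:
$h{\left(p,m \right)} = -6 + m$ ($h{\left(p,m \right)} = m - 6 = -6 + m$)
$I = -88$ ($I = -96 + \left(-6 + \left(3 - -11\right)\right) = -96 + \left(-6 + \left(3 + 11\right)\right) = -96 + \left(-6 + 14\right) = -96 + 8 = -88$)
$I \left(-527 - 925\right) = - 88 \left(-527 - 925\right) = \left(-88\right) \left(-1452\right) = 127776$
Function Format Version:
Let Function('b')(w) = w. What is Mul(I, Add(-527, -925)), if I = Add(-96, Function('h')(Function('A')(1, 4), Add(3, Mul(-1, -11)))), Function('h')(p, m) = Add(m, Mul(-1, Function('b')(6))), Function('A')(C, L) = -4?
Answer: 127776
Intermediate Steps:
Function('h')(p, m) = Add(-6, m) (Function('h')(p, m) = Add(m, Mul(-1, 6)) = Add(m, -6) = Add(-6, m))
I = -88 (I = Add(-96, Add(-6, Add(3, Mul(-1, -11)))) = Add(-96, Add(-6, Add(3, 11))) = Add(-96, Add(-6, 14)) = Add(-96, 8) = -88)
Mul(I, Add(-527, -925)) = Mul(-88, Add(-527, -925)) = Mul(-88, -1452) = 127776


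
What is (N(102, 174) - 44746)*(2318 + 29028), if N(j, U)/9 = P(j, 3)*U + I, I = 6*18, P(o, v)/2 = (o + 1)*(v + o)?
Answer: 1060397752876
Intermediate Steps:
P(o, v) = 2*(1 + o)*(o + v) (P(o, v) = 2*((o + 1)*(v + o)) = 2*((1 + o)*(o + v)) = 2*(1 + o)*(o + v))
I = 108
N(j, U) = 972 + 9*U*(6 + 2*j² + 8*j) (N(j, U) = 9*((2*j + 2*3 + 2*j² + 2*j*3)*U + 108) = 9*((2*j + 6 + 2*j² + 6*j)*U + 108) = 9*((6 + 2*j² + 8*j)*U + 108) = 9*(U*(6 + 2*j² + 8*j) + 108) = 9*(108 + U*(6 + 2*j² + 8*j)) = 972 + 9*U*(6 + 2*j² + 8*j))
(N(102, 174) - 44746)*(2318 + 29028) = ((972 + 18*174*(3 + 102² + 4*102)) - 44746)*(2318 + 29028) = ((972 + 18*174*(3 + 10404 + 408)) - 44746)*31346 = ((972 + 18*174*10815) - 44746)*31346 = ((972 + 33872580) - 44746)*31346 = (33873552 - 44746)*31346 = 33828806*31346 = 1060397752876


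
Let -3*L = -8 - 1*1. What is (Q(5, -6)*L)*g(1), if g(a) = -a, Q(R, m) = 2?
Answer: -6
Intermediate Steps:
L = 3 (L = -(-8 - 1*1)/3 = -(-8 - 1)/3 = -1/3*(-9) = 3)
(Q(5, -6)*L)*g(1) = (2*3)*(-1*1) = 6*(-1) = -6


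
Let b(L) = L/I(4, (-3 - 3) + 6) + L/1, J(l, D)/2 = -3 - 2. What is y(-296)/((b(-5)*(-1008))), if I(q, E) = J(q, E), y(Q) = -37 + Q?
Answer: -37/504 ≈ -0.073413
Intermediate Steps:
J(l, D) = -10 (J(l, D) = 2*(-3 - 2) = 2*(-5) = -10)
I(q, E) = -10
b(L) = 9*L/10 (b(L) = L/(-10) + L/1 = L*(-⅒) + L*1 = -L/10 + L = 9*L/10)
y(-296)/((b(-5)*(-1008))) = (-37 - 296)/((((9/10)*(-5))*(-1008))) = -333/((-9/2*(-1008))) = -333/4536 = -333*1/4536 = -37/504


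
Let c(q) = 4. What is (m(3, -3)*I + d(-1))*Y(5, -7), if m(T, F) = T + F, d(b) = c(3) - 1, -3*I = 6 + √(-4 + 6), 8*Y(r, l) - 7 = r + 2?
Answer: 21/4 ≈ 5.2500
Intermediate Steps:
Y(r, l) = 9/8 + r/8 (Y(r, l) = 7/8 + (r + 2)/8 = 7/8 + (2 + r)/8 = 7/8 + (¼ + r/8) = 9/8 + r/8)
I = -2 - √2/3 (I = -(6 + √(-4 + 6))/3 = -(6 + √2)/3 = -2 - √2/3 ≈ -2.4714)
d(b) = 3 (d(b) = 4 - 1 = 3)
m(T, F) = F + T
(m(3, -3)*I + d(-1))*Y(5, -7) = ((-3 + 3)*(-2 - √2/3) + 3)*(9/8 + (⅛)*5) = (0*(-2 - √2/3) + 3)*(9/8 + 5/8) = (0 + 3)*(7/4) = 3*(7/4) = 21/4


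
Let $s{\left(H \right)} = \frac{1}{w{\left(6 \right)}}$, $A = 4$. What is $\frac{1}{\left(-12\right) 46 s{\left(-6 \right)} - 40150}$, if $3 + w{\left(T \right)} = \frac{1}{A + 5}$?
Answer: $- \frac{13}{519466} \approx -2.5026 \cdot 10^{-5}$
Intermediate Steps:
$w{\left(T \right)} = - \frac{26}{9}$ ($w{\left(T \right)} = -3 + \frac{1}{4 + 5} = -3 + \frac{1}{9} = - \frac{26}{9}$)
$s{\left(H \right)} = - \frac{9}{26}$ ($s{\left(H \right)} = \frac{1}{- \frac{26}{9}} = - \frac{9}{26}$)
$\frac{1}{\left(-12\right) 46 s{\left(-6 \right)} - 40150} = \frac{1}{\left(-12\right) 46 \left(- \frac{9}{26}\right) - 40150} = \frac{1}{\left(-552\right) \left(- \frac{9}{26}\right) - 40150} = \frac{1}{\frac{2484}{13} - 40150} = \frac{1}{- \frac{519466}{13}} = - \frac{13}{519466}$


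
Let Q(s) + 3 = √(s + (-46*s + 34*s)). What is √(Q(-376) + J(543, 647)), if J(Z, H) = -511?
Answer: √(-514 + 2*√1034) ≈ 21.206*I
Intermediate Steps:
Q(s) = -3 + √11*√(-s) (Q(s) = -3 + √(s + (-46*s + 34*s)) = -3 + √(s - 12*s) = -3 + √(-11*s) = -3 + √11*√(-s))
√(Q(-376) + J(543, 647)) = √((-3 + √11*√(-1*(-376))) - 511) = √((-3 + √11*√376) - 511) = √((-3 + √11*(2*√94)) - 511) = √((-3 + 2*√1034) - 511) = √(-514 + 2*√1034)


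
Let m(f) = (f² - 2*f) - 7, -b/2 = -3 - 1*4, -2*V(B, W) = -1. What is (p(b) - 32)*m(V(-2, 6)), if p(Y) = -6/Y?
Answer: 7037/28 ≈ 251.32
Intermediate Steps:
V(B, W) = ½ (V(B, W) = -½*(-1) = ½)
b = 14 (b = -2*(-3 - 1*4) = -2*(-3 - 4) = -2*(-7) = 14)
m(f) = -7 + f² - 2*f
(p(b) - 32)*m(V(-2, 6)) = (-6/14 - 32)*(-7 + (½)² - 2*½) = (-6*1/14 - 32)*(-7 + ¼ - 1) = (-3/7 - 32)*(-31/4) = -227/7*(-31/4) = 7037/28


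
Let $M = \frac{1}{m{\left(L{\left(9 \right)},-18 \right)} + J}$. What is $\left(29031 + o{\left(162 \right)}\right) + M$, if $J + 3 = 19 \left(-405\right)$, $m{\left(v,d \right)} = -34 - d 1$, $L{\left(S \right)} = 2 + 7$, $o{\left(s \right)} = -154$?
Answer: $\frac{222757177}{7714} \approx 28877.0$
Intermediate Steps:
$L{\left(S \right)} = 9$
$m{\left(v,d \right)} = -34 - d$
$J = -7698$ ($J = -3 + 19 \left(-405\right) = -3 - 7695 = -7698$)
$M = - \frac{1}{7714}$ ($M = \frac{1}{\left(-34 - -18\right) - 7698} = \frac{1}{\left(-34 + 18\right) - 7698} = \frac{1}{-16 - 7698} = \frac{1}{-7714} = - \frac{1}{7714} \approx -0.00012963$)
$\left(29031 + o{\left(162 \right)}\right) + M = \left(29031 - 154\right) - \frac{1}{7714} = 28877 - \frac{1}{7714} = \frac{222757177}{7714}$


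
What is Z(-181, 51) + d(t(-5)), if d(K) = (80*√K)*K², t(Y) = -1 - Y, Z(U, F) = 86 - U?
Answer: 2827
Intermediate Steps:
d(K) = 80*K^(5/2)
Z(-181, 51) + d(t(-5)) = (86 - 1*(-181)) + 80*(-1 - 1*(-5))^(5/2) = (86 + 181) + 80*(-1 + 5)^(5/2) = 267 + 80*4^(5/2) = 267 + 80*32 = 267 + 2560 = 2827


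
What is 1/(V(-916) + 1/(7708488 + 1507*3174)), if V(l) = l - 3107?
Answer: -12491706/50254133237 ≈ -0.00024857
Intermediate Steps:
V(l) = -3107 + l
1/(V(-916) + 1/(7708488 + 1507*3174)) = 1/((-3107 - 916) + 1/(7708488 + 1507*3174)) = 1/(-4023 + 1/(7708488 + 4783218)) = 1/(-4023 + 1/12491706) = 1/(-50254133237/12491706) = -12491706/50254133237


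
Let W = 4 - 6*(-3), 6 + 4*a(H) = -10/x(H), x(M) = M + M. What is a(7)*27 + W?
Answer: -653/28 ≈ -23.321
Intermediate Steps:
x(M) = 2*M
a(H) = -3/2 - 5/(4*H) (a(H) = -3/2 + (-10*1/(2*H))/4 = -3/2 + (-5/H)/4 = -3/2 - 5/(4*H))
W = 22 (W = 4 + 18 = 22)
a(7)*27 + W = ((¼)*(-5 - 6*7)/7)*27 + 22 = ((¼)*(⅐)*(-5 - 42))*27 + 22 = ((¼)*(⅐)*(-47))*27 + 22 = -47/28*27 + 22 = -1269/28 + 22 = -653/28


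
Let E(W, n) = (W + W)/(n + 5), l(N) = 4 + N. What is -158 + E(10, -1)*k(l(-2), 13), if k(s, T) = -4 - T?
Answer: -243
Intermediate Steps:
E(W, n) = 2*W/(5 + n) (E(W, n) = (2*W)/(5 + n) = 2*W/(5 + n))
-158 + E(10, -1)*k(l(-2), 13) = -158 + (2*10/(5 - 1))*(-4 - 1*13) = -158 + (2*10/4)*(-4 - 13) = -158 + (2*10*(¼))*(-17) = -158 + 5*(-17) = -158 - 85 = -243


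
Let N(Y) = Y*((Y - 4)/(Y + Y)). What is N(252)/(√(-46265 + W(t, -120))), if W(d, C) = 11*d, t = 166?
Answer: -124*I*√44439/44439 ≈ -0.58822*I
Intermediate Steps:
N(Y) = -2 + Y/2 (N(Y) = Y*((-4 + Y)/((2*Y))) = Y*((-4 + Y)*(1/(2*Y))) = Y*((-4 + Y)/(2*Y)) = -2 + Y/2)
N(252)/(√(-46265 + W(t, -120))) = (-2 + (½)*252)/(√(-46265 + 11*166)) = (-2 + 126)/(√(-46265 + 1826)) = 124/(√(-44439)) = 124/((I*√44439)) = 124*(-I*√44439/44439) = -124*I*√44439/44439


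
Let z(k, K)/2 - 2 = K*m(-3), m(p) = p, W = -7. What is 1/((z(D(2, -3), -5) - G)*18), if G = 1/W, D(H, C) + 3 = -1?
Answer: 7/4302 ≈ 0.0016272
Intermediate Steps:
D(H, C) = -4 (D(H, C) = -3 - 1 = -4)
z(k, K) = 4 - 6*K (z(k, K) = 4 + 2*(K*(-3)) = 4 + 2*(-3*K) = 4 - 6*K)
G = -⅐ (G = 1/(-7) = 1*(-⅐) = -⅐ ≈ -0.14286)
1/((z(D(2, -3), -5) - G)*18) = 1/(((4 - 6*(-5)) - 1*(-⅐))*18) = 1/(((4 + 30) + ⅐)*18) = 1/((34 + ⅐)*18) = 1/((239/7)*18) = 1/(4302/7) = 7/4302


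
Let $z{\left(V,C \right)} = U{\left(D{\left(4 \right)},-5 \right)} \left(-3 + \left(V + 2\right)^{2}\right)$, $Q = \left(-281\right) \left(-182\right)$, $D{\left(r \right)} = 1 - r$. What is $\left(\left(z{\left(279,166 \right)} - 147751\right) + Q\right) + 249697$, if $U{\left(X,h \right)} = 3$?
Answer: $389962$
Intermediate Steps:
$Q = 51142$
$z{\left(V,C \right)} = -9 + 3 \left(2 + V\right)^{2}$ ($z{\left(V,C \right)} = 3 \left(-3 + \left(V + 2\right)^{2}\right) = 3 \left(-3 + \left(2 + V\right)^{2}\right) = -9 + 3 \left(2 + V\right)^{2}$)
$\left(\left(z{\left(279,166 \right)} - 147751\right) + Q\right) + 249697 = \left(\left(\left(-9 + 3 \left(2 + 279\right)^{2}\right) - 147751\right) + 51142\right) + 249697 = \left(\left(\left(-9 + 3 \cdot 281^{2}\right) - 147751\right) + 51142\right) + 249697 = \left(\left(\left(-9 + 3 \cdot 78961\right) - 147751\right) + 51142\right) + 249697 = \left(\left(\left(-9 + 236883\right) - 147751\right) + 51142\right) + 249697 = \left(\left(236874 - 147751\right) + 51142\right) + 249697 = \left(89123 + 51142\right) + 249697 = 140265 + 249697 = 389962$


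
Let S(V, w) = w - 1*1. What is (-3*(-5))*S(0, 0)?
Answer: -15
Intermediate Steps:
S(V, w) = -1 + w (S(V, w) = w - 1 = -1 + w)
(-3*(-5))*S(0, 0) = (-3*(-5))*(-1 + 0) = 15*(-1) = -15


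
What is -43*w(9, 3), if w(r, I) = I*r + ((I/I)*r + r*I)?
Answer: -2709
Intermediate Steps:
w(r, I) = r + 2*I*r (w(r, I) = I*r + (1*r + I*r) = I*r + (r + I*r) = r + 2*I*r)
-43*w(9, 3) = -387*(1 + 2*3) = -387*(1 + 6) = -387*7 = -43*63 = -2709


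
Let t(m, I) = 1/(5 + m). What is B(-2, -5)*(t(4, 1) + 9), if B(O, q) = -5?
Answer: -410/9 ≈ -45.556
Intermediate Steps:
B(-2, -5)*(t(4, 1) + 9) = -5*(1/(5 + 4) + 9) = -5*(1/9 + 9) = -5*(⅑ + 9) = -5*82/9 = -410/9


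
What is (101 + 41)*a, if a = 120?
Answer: 17040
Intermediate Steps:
(101 + 41)*a = (101 + 41)*120 = 142*120 = 17040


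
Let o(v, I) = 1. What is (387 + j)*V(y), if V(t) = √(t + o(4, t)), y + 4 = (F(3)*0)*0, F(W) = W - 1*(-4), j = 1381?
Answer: 1768*I*√3 ≈ 3062.3*I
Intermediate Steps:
F(W) = 4 + W (F(W) = W + 4 = 4 + W)
y = -4 (y = -4 + ((4 + 3)*0)*0 = -4 + (7*0)*0 = -4 + 0*0 = -4 + 0 = -4)
V(t) = √(1 + t) (V(t) = √(t + 1) = √(1 + t))
(387 + j)*V(y) = (387 + 1381)*√(1 - 4) = 1768*√(-3) = 1768*(I*√3) = 1768*I*√3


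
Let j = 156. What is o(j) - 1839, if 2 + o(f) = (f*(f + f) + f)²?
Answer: 2384171743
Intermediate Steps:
o(f) = -2 + (f + 2*f²)² (o(f) = -2 + (f*(f + f) + f)² = -2 + (f*(2*f) + f)² = -2 + (2*f² + f)² = -2 + (f + 2*f²)²)
o(j) - 1839 = (-2 + 156²*(1 + 2*156)²) - 1839 = (-2 + 24336*(1 + 312)²) - 1839 = (-2 + 24336*313²) - 1839 = (-2 + 24336*97969) - 1839 = (-2 + 2384173584) - 1839 = 2384173582 - 1839 = 2384171743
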